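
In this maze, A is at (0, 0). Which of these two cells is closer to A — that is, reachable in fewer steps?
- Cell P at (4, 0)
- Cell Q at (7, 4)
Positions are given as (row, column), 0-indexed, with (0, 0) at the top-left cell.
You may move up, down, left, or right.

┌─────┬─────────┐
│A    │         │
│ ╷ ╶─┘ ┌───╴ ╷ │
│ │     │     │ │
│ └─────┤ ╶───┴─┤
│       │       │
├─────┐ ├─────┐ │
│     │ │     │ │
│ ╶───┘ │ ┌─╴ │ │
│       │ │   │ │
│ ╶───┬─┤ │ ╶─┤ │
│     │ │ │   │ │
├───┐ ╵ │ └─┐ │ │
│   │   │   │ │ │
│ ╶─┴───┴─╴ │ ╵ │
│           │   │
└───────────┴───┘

Shortest path A → P at (4, 0): 10 steps
Shortest path A → Q at (7, 4): 35 steps

P is closer (10 steps vs 35 steps).

Path to P:

┌─────┬─────────┐
│A    │         │
│ ╷ ╶─┘ ┌───╴ ╷ │
│↓│     │     │ │
│ └─────┤ ╶───┴─┤
│↳ → → ↓│       │
├─────┐ ├─────┐ │
│     │↓│     │ │
│ ╶───┘ │ ┌─╴ │ │
│P ← ← ↲│ │   │ │
│ ╶───┬─┤ │ ╶─┤ │
│     │ │ │   │ │
├───┐ ╵ │ └─┐ │ │
│   │   │   │ │ │
│ ╶─┴───┴─╴ │ ╵ │
│           │   │
└───────────┴───┘

Path to Q:

┌─────┬─────────┐
│A ↓  │↱ → → ↓  │
│ ╷ ╶─┘ ┌───╴ ╷ │
│ │↳ → ↑│↓ ← ↲│ │
│ └─────┤ ╶───┴─┤
│       │↳ → → ↓│
├─────┐ ├─────┐ │
│     │ │↓ ← ↰│↓│
│ ╶───┘ │ ┌─╴ │ │
│       │↓│↱ ↑│↓│
│ ╶───┬─┤ │ ╶─┤ │
│     │ │↓│↑ ↰│↓│
├───┐ ╵ │ └─┐ │ │
│   │   │↳ ↓│↑│↓│
│ ╶─┴───┴─╴ │ ╵ │
│        Q ↲│↑ ↲│
└───────────┴───┘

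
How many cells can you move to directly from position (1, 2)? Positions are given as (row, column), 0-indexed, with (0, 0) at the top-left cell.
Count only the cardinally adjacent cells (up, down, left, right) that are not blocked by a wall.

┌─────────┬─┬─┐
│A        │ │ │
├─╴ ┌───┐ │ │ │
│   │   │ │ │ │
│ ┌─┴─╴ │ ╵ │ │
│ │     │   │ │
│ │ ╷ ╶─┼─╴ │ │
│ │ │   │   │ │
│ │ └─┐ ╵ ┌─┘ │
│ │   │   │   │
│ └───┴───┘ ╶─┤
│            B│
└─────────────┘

Checking passable neighbors of (1, 2):
Neighbors: (1, 3)
Count: 1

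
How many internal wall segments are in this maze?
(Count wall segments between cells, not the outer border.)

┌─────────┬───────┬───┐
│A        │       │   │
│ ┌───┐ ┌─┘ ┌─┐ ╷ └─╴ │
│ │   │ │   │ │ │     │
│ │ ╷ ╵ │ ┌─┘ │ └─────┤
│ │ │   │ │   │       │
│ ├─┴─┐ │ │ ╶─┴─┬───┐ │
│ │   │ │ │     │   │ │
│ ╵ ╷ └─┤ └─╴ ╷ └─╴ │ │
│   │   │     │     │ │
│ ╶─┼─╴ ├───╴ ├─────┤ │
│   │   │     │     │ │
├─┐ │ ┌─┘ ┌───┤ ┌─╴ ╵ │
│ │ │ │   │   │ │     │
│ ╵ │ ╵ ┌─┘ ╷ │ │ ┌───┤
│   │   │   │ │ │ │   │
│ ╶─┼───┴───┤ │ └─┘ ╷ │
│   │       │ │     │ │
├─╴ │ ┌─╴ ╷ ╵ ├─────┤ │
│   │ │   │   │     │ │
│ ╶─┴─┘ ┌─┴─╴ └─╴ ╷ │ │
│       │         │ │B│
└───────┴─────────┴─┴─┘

Counting internal wall segments:
Total internal walls: 100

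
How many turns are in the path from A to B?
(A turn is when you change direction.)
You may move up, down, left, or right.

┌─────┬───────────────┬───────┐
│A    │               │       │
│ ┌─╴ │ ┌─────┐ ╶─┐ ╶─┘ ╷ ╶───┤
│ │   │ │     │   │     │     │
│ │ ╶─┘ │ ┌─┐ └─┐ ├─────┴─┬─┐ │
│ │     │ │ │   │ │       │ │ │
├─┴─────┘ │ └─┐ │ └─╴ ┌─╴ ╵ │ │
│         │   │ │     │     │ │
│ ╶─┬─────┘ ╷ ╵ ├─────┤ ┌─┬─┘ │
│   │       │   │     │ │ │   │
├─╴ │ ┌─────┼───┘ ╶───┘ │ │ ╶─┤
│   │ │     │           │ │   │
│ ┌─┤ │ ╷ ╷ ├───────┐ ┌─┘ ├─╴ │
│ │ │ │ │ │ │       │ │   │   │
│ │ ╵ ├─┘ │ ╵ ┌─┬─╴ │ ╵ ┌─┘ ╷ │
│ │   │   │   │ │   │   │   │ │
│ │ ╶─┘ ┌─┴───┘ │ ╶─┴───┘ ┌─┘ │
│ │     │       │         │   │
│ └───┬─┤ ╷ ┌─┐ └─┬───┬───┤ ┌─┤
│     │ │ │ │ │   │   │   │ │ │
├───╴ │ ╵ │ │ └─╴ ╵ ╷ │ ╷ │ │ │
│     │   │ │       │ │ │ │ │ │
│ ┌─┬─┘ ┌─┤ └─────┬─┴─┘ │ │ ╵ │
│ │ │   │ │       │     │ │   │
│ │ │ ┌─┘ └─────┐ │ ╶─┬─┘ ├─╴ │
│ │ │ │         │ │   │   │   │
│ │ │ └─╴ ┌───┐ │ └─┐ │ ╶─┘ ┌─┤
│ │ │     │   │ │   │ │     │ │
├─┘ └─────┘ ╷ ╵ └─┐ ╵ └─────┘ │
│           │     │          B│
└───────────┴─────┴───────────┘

Directions: right, right, down, left, down, right, right, up, up, right, right, right, right, right, right, down, right, right, up, right, down, right, right, down, down, down, left, down, right, down, down, down, left, down, down, down, right, down, left, down, left, left, up, right, up, up, up, left, down, down, left, left, down, right, down, down, right, right, right, right
Number of turns: 34

Solution:

┌─────┬───────────────┬───────┐
│A → ↓│↱ → → → → → ↓  │↱ ↓    │
│ ┌─╴ │ ┌─────┐ ╶─┐ ╶─┘ ╷ ╶───┤
│ │↓ ↲│↑│     │   │↳ → ↑│↳ → ↓│
│ │ ╶─┘ │ ┌─┐ └─┐ ├─────┴─┬─┐ │
│ │↳ → ↑│ │ │   │ │       │ │↓│
├─┴─────┘ │ └─┐ │ └─╴ ┌─╴ ╵ │ │
│         │   │ │     │     │↓│
│ ╶─┬─────┘ ╷ ╵ ├─────┤ ┌─┬─┘ │
│   │       │   │     │ │ │↓ ↲│
├─╴ │ ┌─────┼───┘ ╶───┘ │ │ ╶─┤
│   │ │     │           │ │↳ ↓│
│ ┌─┤ │ ╷ ╷ ├───────┐ ┌─┘ ├─╴ │
│ │ │ │ │ │ │       │ │   │  ↓│
│ │ ╵ ├─┘ │ ╵ ┌─┬─╴ │ ╵ ┌─┘ ╷ │
│ │   │   │   │ │   │   │   │↓│
│ │ ╶─┘ ┌─┴───┘ │ ╶─┴───┘ ┌─┘ │
│ │     │       │         │↓ ↲│
│ └───┬─┤ ╷ ┌─┐ └─┬───┬───┤ ┌─┤
│     │ │ │ │ │   │   │↓ ↰│↓│ │
├───╴ │ ╵ │ │ └─╴ ╵ ╷ │ ╷ │ │ │
│     │   │ │       │ │↓│↑│↓│ │
│ ┌─┬─┘ ┌─┤ └─────┬─┴─┘ │ │ ╵ │
│ │ │   │ │       │↓ ← ↲│↑│↳ ↓│
│ │ │ ┌─┘ └─────┐ │ ╶─┬─┘ ├─╴ │
│ │ │ │         │ │↳ ↓│↱ ↑│↓ ↲│
│ │ │ └─╴ ┌───┐ │ └─┐ │ ╶─┘ ┌─┤
│ │ │     │   │ │   │↓│↑ ← ↲│ │
├─┘ └─────┘ ╷ ╵ └─┐ ╵ └─────┘ │
│           │     │  ↳ → → → B│
└───────────┴─────┴───────────┘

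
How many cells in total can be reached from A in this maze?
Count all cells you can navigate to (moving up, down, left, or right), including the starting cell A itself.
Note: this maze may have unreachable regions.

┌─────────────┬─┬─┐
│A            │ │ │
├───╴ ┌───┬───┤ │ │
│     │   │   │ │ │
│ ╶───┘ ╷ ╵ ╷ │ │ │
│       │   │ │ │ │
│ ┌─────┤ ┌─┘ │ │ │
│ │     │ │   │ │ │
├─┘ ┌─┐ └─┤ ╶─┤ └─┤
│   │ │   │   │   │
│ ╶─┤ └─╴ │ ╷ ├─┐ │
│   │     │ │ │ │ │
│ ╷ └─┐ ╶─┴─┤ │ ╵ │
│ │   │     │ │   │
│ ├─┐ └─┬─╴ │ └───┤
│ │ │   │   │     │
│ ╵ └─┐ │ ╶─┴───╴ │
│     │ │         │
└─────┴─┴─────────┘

Using BFS/flood-fill to find all reachable cells from A:
Maze size: 9 × 9 = 81 total cells
14 cell(s) are walled off and cannot be reached from A.
Reachable cells: 67

Reachable region (· marks reachable cells):

┌─────────────┬─┬─┐
│A · · · · · ·│ │ │
├───╴ ┌───┬───┤ │ │
│· · ·│· ·│· ·│ │ │
│ ╶───┘ ╷ ╵ ╷ │ │ │
│· · · ·│· ·│·│ │ │
│ ┌─────┤ ┌─┘ │ │ │
│·│· · ·│·│· ·│ │ │
├─┘ ┌─┐ └─┤ ╶─┤ └─┤
│· ·│·│· ·│· ·│   │
│ ╶─┤ └─╴ │ ╷ ├─┐ │
│· ·│· · ·│·│·│ │ │
│ ╷ └─┐ ╶─┴─┤ │ ╵ │
│·│· ·│· · ·│·│   │
│ ├─┐ └─┬─╴ │ └───┤
│·│·│· ·│· ·│· · ·│
│ ╵ └─┐ │ ╶─┴───╴ │
│· · ·│·│· · · · ·│
└─────┴─┴─────────┘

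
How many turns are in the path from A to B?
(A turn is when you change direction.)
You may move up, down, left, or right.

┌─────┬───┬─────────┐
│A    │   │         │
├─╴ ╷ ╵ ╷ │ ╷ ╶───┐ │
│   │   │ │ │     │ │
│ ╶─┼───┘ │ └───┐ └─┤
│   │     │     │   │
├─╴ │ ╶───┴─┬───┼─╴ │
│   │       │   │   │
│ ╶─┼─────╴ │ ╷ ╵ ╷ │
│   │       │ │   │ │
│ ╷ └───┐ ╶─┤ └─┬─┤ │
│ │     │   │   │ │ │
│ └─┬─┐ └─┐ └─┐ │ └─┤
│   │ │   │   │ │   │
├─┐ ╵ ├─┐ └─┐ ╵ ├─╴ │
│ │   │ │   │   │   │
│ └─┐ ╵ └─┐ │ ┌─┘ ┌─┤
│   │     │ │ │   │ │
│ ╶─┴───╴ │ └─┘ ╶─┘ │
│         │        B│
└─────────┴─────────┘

Directions: right, down, left, down, right, down, left, down, right, down, right, right, down, right, down, right, down, down, right, right, right, right
Number of turns: 16

Solution:

┌─────┬───┬─────────┐
│A ↓  │   │         │
├─╴ ╷ ╵ ╷ │ ╷ ╶───┐ │
│↓ ↲│   │ │ │     │ │
│ ╶─┼───┘ │ └───┐ └─┤
│↳ ↓│     │     │   │
├─╴ │ ╶───┴─┬───┼─╴ │
│↓ ↲│       │   │   │
│ ╶─┼─────╴ │ ╷ ╵ ╷ │
│↳ ↓│       │ │   │ │
│ ╷ └───┐ ╶─┤ └─┬─┤ │
│ │↳ → ↓│   │   │ │ │
│ └─┬─┐ └─┐ └─┐ │ └─┤
│   │ │↳ ↓│   │ │   │
├─┐ ╵ ├─┐ └─┐ ╵ ├─╴ │
│ │   │ │↳ ↓│   │   │
│ └─┐ ╵ └─┐ │ ┌─┘ ┌─┤
│   │     │↓│ │   │ │
│ ╶─┴───╴ │ └─┘ ╶─┘ │
│         │↳ → → → B│
└─────────┴─────────┘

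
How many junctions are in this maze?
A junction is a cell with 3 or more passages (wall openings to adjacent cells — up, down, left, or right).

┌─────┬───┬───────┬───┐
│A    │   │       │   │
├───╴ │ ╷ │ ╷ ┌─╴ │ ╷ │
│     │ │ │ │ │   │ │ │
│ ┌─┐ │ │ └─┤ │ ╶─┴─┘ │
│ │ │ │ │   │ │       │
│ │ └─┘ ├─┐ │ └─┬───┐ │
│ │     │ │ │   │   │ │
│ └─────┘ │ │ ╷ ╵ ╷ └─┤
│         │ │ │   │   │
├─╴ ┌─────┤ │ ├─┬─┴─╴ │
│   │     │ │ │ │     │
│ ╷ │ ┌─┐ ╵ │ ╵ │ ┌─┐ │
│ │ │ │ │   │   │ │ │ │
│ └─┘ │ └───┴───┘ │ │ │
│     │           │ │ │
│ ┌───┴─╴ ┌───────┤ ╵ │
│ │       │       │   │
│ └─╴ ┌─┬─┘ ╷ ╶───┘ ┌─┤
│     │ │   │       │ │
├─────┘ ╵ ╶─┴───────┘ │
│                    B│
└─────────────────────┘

Checking each cell for number of passages:

Junctions found (3+ passages):
  (0, 6): 3 passages
  (1, 2): 3 passages
  (2, 10): 3 passages
  (3, 6): 3 passages
  (4, 1): 3 passages
  (5, 1): 3 passages
  (5, 10): 3 passages
  (7, 0): 3 passages
  (7, 4): 3 passages
  (8, 2): 3 passages
  (8, 6): 3 passages
  (8, 9): 3 passages
  (10, 3): 3 passages
  (10, 4): 3 passages
Total junctions: 14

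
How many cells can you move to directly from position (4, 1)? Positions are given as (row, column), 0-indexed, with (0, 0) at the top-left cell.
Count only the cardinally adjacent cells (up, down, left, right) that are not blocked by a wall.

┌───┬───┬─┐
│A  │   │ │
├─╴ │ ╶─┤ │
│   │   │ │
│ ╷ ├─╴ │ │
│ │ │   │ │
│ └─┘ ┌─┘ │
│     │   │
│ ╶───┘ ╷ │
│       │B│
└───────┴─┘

Checking passable neighbors of (4, 1):
Neighbors: (4, 0), (4, 2)
Count: 2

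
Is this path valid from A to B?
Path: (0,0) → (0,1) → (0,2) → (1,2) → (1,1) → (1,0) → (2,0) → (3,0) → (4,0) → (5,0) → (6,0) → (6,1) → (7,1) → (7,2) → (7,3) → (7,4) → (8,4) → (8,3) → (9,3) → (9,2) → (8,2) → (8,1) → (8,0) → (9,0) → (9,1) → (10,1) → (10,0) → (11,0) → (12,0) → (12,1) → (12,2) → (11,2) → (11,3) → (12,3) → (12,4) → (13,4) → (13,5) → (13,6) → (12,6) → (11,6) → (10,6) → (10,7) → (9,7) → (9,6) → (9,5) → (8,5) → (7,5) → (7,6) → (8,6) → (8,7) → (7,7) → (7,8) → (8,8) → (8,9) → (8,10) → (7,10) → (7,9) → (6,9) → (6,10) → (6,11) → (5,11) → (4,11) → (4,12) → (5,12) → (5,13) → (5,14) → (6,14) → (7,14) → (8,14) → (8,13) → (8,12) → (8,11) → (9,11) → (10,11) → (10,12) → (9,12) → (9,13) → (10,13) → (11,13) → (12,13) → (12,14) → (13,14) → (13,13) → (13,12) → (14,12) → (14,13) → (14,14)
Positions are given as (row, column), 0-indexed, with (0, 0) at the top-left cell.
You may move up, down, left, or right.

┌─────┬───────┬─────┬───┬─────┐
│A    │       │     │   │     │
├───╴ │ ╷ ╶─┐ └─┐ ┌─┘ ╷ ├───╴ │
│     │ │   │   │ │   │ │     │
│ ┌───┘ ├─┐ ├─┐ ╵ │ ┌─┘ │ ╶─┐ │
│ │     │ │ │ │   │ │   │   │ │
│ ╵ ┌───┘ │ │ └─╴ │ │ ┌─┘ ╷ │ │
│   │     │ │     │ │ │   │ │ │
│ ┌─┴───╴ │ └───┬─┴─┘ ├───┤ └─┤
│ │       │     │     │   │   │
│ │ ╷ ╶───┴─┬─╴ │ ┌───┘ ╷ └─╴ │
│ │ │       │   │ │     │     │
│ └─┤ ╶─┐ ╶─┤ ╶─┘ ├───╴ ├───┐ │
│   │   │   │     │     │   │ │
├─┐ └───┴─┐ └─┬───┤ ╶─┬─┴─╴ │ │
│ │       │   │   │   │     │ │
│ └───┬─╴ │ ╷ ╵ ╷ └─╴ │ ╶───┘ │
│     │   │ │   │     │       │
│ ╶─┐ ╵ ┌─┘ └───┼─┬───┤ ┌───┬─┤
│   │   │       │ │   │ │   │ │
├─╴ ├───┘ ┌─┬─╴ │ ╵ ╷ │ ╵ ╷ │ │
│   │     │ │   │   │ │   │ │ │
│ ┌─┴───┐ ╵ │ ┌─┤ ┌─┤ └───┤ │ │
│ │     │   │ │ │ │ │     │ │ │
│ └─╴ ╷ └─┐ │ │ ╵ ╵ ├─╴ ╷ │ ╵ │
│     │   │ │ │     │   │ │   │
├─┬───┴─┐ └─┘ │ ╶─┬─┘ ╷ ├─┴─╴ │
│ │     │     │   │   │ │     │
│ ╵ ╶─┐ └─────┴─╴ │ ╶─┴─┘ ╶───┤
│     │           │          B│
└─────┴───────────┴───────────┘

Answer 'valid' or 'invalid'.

Checking path validity:
Result: All consecutive moves are passable.

valid

Correct solution:

┌─────┬───────┬─────┬───┬─────┐
│A → ↓│       │     │   │     │
├───╴ │ ╷ ╶─┐ └─┐ ┌─┘ ╷ ├───╴ │
│↓ ← ↲│ │   │   │ │   │ │     │
│ ┌───┘ ├─┐ ├─┐ ╵ │ ┌─┘ │ ╶─┐ │
│↓│     │ │ │ │   │ │   │   │ │
│ ╵ ┌───┘ │ │ └─╴ │ │ ┌─┘ ╷ │ │
│↓  │     │ │     │ │ │   │ │ │
│ ┌─┴───╴ │ └───┬─┴─┘ ├───┤ └─┤
│↓│       │     │     │↱ ↓│   │
│ │ ╷ ╶───┴─┬─╴ │ ┌───┘ ╷ └─╴ │
│↓│ │       │   │ │    ↑│↳ → ↓│
│ └─┤ ╶─┐ ╶─┤ ╶─┘ ├───╴ ├───┐ │
│↳ ↓│   │   │     │↱ → ↑│   │↓│
├─┐ └───┴─┐ └─┬───┤ ╶─┬─┴─╴ │ │
│ │↳ → → ↓│↱ ↓│↱ ↓│↑ ↰│     │↓│
│ └───┬─╴ │ ╷ ╵ ╷ └─╴ │ ╶───┘ │
│↓ ← ↰│↓ ↲│↑│↳ ↑│↳ → ↑│↓ ← ← ↲│
│ ╶─┐ ╵ ┌─┘ └───┼─┬───┤ ┌───┬─┤
│↳ ↓│↑ ↲│  ↑ ← ↰│ │   │↓│↱ ↓│ │
├─╴ ├───┘ ┌─┬─╴ │ ╵ ╷ │ ╵ ╷ │ │
│↓ ↲│     │ │↱ ↑│   │ │↳ ↑│↓│ │
│ ┌─┴───┐ ╵ │ ┌─┤ ┌─┤ └───┤ │ │
│↓│  ↱ ↓│   │↑│ │ │ │     │↓│ │
│ └─╴ ╷ └─┐ │ │ ╵ ╵ ├─╴ ╷ │ ╵ │
│↳ → ↑│↳ ↓│ │↑│     │   │ │↳ ↓│
├─┬───┴─┐ └─┘ │ ╶─┬─┘ ╷ ├─┴─╴ │
│ │     │↳ → ↑│   │   │ │↓ ← ↲│
│ ╵ ╶─┐ └─────┴─╴ │ ╶─┴─┘ ╶───┤
│     │           │      ↳ → B│
└─────┴───────────┴───────────┘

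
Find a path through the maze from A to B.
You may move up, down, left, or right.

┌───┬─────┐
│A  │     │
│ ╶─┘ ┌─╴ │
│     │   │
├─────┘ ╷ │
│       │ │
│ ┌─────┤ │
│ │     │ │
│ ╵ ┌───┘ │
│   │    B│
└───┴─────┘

Finding the shortest path through the maze:
Path length: 10 steps
Directions: down → right → right → up → right → right → down → down → down → down

Solution:

┌───┬─────┐
│A  │↱ → ↓│
│ ╶─┘ ┌─╴ │
│↳ → ↑│  ↓│
├─────┘ ╷ │
│       │↓│
│ ┌─────┤ │
│ │     │↓│
│ ╵ ┌───┘ │
│   │    B│
└───┴─────┘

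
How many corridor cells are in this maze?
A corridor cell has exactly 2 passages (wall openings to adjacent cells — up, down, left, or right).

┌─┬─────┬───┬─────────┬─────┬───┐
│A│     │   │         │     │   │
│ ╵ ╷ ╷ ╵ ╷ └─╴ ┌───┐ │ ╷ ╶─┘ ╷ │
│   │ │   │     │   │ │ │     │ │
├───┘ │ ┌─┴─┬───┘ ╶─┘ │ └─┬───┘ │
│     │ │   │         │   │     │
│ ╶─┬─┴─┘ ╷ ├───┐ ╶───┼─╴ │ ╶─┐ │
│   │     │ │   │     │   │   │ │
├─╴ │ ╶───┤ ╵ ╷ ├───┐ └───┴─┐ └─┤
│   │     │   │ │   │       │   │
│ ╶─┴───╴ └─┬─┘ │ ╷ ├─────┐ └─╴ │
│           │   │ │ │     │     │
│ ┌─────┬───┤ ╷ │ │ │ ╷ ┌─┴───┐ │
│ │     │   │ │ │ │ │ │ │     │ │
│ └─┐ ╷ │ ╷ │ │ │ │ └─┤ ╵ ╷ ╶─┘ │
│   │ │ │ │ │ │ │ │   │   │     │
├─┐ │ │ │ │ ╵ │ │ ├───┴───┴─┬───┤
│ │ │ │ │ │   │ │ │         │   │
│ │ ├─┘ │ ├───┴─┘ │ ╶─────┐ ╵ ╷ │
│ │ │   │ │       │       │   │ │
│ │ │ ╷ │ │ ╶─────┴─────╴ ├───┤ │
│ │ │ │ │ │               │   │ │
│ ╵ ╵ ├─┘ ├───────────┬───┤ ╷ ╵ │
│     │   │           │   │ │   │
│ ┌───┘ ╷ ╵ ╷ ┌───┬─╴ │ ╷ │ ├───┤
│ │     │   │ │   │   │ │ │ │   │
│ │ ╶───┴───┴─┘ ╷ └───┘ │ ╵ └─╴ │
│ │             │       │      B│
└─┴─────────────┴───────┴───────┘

Counting cells with exactly 2 passages:
Total corridor cells: 183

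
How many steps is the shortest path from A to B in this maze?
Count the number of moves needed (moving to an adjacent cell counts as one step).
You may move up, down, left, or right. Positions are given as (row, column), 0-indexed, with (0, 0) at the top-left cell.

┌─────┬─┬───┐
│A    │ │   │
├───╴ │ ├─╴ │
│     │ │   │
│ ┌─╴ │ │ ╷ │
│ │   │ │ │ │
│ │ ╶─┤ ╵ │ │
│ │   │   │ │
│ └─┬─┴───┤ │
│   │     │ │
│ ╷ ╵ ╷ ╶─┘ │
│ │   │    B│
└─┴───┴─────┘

Using BFS to find shortest path:
Start: (0, 0), End: (5, 5)
Path found:
(0,0) → (0,1) → (0,2) → (1,2) → (1,1) → (1,0) → (2,0) → (3,0) → (4,0) → (4,1) → (5,1) → (5,2) → (4,2) → (4,3) → (5,3) → (5,4) → (5,5)
Number of steps: 16

Solution:

┌─────┬─┬───┐
│A → ↓│ │   │
├───╴ │ ├─╴ │
│↓ ← ↲│ │   │
│ ┌─╴ │ │ ╷ │
│↓│   │ │ │ │
│ │ ╶─┤ ╵ │ │
│↓│   │   │ │
│ └─┬─┴───┤ │
│↳ ↓│↱ ↓  │ │
│ ╷ ╵ ╷ ╶─┘ │
│ │↳ ↑│↳ → B│
└─┴───┴─────┘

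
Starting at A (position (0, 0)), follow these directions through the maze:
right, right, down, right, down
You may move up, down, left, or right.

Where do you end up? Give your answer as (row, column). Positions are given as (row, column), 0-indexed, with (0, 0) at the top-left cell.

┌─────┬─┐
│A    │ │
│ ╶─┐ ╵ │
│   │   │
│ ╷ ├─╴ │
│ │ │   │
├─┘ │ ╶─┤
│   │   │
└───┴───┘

Following directions step by step:
Start: (0, 0)
  right: (0, 0) → (0, 1)
  right: (0, 1) → (0, 2)
  down: (0, 2) → (1, 2)
  right: (1, 2) → (1, 3)
  down: (1, 3) → (2, 3)
Final position: (2, 3)

Path taken:

┌─────┬─┐
│A → ↓│ │
│ ╶─┐ ╵ │
│   │↳ ↓│
│ ╷ ├─╴ │
│ │ │  B│
├─┘ │ ╶─┤
│   │   │
└───┴───┘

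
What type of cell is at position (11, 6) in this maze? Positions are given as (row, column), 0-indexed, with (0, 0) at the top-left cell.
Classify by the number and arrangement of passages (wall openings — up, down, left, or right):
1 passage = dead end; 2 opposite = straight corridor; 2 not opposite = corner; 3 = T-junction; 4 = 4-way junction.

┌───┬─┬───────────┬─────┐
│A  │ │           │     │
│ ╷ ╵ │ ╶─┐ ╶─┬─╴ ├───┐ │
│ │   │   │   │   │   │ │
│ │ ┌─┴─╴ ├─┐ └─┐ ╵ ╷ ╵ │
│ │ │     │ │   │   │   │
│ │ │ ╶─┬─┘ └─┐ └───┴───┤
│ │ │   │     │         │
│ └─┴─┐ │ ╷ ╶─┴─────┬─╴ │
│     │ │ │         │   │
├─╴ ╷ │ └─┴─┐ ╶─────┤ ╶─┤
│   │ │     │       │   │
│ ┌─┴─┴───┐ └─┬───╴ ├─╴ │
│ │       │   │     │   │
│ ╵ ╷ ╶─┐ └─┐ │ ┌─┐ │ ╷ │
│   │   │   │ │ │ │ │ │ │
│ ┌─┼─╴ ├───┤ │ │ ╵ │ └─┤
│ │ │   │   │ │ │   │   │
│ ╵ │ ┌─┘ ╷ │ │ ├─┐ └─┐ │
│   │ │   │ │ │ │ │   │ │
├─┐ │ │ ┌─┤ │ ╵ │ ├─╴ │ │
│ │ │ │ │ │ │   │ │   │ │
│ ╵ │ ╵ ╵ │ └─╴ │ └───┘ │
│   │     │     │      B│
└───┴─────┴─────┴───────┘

Checking cell at (11, 6):
Number of passages: 2
Cell type: straight corridor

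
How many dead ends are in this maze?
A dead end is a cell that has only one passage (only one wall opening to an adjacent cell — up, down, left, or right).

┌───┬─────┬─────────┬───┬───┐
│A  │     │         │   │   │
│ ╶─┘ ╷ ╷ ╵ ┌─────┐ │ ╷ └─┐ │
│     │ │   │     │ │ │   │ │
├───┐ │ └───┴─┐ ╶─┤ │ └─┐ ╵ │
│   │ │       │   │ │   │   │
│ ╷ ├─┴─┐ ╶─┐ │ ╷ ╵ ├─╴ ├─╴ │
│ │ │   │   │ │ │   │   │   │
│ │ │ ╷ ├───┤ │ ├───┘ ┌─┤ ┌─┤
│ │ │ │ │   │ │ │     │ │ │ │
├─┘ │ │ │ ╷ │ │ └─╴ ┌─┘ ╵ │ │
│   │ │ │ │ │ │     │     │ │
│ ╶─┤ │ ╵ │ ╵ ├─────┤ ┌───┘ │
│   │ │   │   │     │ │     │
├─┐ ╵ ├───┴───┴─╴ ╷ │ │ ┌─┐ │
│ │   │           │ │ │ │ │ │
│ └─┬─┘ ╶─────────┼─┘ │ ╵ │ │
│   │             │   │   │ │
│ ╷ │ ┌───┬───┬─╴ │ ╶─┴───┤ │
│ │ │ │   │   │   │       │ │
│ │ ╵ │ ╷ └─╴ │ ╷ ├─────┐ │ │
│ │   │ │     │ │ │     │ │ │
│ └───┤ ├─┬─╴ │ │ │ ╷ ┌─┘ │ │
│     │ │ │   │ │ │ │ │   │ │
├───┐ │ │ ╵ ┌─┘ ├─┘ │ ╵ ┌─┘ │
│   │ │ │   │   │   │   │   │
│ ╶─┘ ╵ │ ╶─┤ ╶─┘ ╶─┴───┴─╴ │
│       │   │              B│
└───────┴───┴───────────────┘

Checking each cell for number of passages:

Dead ends found at positions:
  (0, 1)
  (0, 12)
  (1, 6)
  (1, 8)
  (2, 2)
  (3, 5)
  (4, 0)
  (4, 8)
  (4, 11)
  (4, 13)
  (6, 7)
  (7, 0)
  (7, 9)
  (7, 12)
  (9, 5)
  (10, 11)
  (11, 4)
  (11, 8)
  (12, 1)
  (12, 12)
  (13, 5)
Total dead ends: 21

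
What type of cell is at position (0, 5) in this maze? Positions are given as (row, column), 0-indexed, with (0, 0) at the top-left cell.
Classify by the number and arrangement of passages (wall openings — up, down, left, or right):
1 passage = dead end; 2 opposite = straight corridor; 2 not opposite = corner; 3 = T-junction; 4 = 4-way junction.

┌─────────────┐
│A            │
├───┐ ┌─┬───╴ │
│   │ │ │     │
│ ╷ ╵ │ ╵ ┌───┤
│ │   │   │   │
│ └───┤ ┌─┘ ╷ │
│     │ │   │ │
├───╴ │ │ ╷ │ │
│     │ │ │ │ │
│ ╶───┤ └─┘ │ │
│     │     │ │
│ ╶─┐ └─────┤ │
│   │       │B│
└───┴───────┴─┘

Checking cell at (0, 5):
Number of passages: 2
Cell type: straight corridor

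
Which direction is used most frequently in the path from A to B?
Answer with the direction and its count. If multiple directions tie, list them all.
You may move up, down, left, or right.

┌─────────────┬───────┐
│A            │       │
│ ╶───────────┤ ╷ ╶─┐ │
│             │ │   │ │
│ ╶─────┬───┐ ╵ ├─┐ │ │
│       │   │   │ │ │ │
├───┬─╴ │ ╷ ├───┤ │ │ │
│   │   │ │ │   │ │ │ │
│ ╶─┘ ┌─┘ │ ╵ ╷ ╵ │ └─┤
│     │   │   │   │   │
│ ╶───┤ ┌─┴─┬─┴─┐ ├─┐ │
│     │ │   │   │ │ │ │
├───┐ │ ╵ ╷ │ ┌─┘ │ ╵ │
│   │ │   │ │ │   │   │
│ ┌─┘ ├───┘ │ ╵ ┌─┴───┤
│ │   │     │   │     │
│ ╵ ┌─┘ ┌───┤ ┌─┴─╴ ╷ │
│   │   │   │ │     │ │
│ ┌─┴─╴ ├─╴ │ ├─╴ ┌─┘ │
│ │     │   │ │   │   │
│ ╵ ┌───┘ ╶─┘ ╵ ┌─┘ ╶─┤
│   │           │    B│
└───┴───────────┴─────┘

Directions: down, down, right, right, right, down, left, down, left, left, down, right, right, down, down, left, down, left, down, down, right, up, right, right, up, up, right, right, up, up, left, down, left, up, up, right, up, up, right, down, down, right, up, right, down, right, down, down, left, down, left, down, down, down, right, up, right, up, right, up, right, down, down, left, down, right
Counts: {'down': 23, 'right': 20, 'left': 10, 'up': 13}
Most common: down (23 times)

Solution:

┌─────────────┬───────┐
│A            │       │
│ ╶───────────┤ ╷ ╶─┐ │
│↓            │ │   │ │
│ ╶─────┬───┐ ╵ ├─┐ │ │
│↳ → → ↓│↱ ↓│   │ │ │ │
├───┬─╴ │ ╷ ├───┤ │ │ │
│   │↓ ↲│↑│↓│↱ ↓│ │ │ │
│ ╶─┘ ┌─┘ │ ╵ ╷ ╵ │ └─┤
│↓ ← ↲│↱ ↑│↳ ↑│↳ ↓│   │
│ ╶───┤ ┌─┴─┬─┴─┐ ├─┐ │
│↳ → ↓│↑│↓ ↰│   │↓│ │ │
├───┐ │ ╵ ╷ │ ┌─┘ │ ╵ │
│   │↓│↑ ↲│↑│ │↓ ↲│   │
│ ┌─┘ ├───┘ │ ╵ ┌─┴───┤
│ │↓ ↲│↱ → ↑│↓ ↲│  ↱ ↓│
│ ╵ ┌─┘ ┌───┤ ┌─┴─╴ ╷ │
│↓ ↲│  ↑│   │↓│  ↱ ↑│↓│
│ ┌─┴─╴ ├─╴ │ ├─╴ ┌─┘ │
│↓│↱ → ↑│   │↓│↱ ↑│↓ ↲│
│ ╵ ┌───┘ ╶─┘ ╵ ┌─┘ ╶─┤
│↳ ↑│        ↳ ↑│  ↳ B│
└───┴───────────┴─────┘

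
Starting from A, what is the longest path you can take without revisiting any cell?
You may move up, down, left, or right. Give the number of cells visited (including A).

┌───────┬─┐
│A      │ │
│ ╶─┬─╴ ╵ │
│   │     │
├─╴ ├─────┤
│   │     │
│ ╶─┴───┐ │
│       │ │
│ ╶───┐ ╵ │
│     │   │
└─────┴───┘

Finding longest simple path using DFS:
Start: (0, 0)
Longest path visits 15 cells
Path: A → down → right → down → left → down → right → right → right → down → right → up → up → left → left

Solution:

┌───────┬─┐
│A      │ │
│ ╶─┬─╴ ╵ │
│↳ ↓│     │
├─╴ ├─────┤
│↓ ↲│B ← ↰│
│ ╶─┴───┐ │
│↳ → → ↓│↑│
│ ╶───┐ ╵ │
│     │↳ ↑│
└─────┴───┘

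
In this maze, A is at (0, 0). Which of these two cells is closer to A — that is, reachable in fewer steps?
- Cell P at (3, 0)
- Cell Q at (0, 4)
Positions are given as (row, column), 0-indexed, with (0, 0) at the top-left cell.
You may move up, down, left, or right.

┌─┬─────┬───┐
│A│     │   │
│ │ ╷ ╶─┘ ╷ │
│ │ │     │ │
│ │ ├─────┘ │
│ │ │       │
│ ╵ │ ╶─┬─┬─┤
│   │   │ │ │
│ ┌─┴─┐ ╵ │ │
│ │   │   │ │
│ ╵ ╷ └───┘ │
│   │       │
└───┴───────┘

Shortest path A → P at (3, 0): 3 steps
Shortest path A → Q at (0, 4): 12 steps

P is closer (3 steps vs 12 steps).

Path to P:

┌─┬─────┬───┐
│A│     │   │
│ │ ╷ ╶─┘ ╷ │
│↓│ │     │ │
│ │ ├─────┘ │
│↓│ │       │
│ ╵ │ ╶─┬─┬─┤
│P  │   │ │ │
│ ┌─┴─┐ ╵ │ │
│ │   │   │ │
│ ╵ ╷ └───┘ │
│   │       │
└───┴───────┘

Path to Q:

┌─┬─────┬───┐
│A│↱ ↓  │Q  │
│ │ ╷ ╶─┘ ╷ │
│↓│↑│↳ → ↑│ │
│ │ ├─────┘ │
│↓│↑│       │
│ ╵ │ ╶─┬─┬─┤
│↳ ↑│   │ │ │
│ ┌─┴─┐ ╵ │ │
│ │   │   │ │
│ ╵ ╷ └───┘ │
│   │       │
└───┴───────┘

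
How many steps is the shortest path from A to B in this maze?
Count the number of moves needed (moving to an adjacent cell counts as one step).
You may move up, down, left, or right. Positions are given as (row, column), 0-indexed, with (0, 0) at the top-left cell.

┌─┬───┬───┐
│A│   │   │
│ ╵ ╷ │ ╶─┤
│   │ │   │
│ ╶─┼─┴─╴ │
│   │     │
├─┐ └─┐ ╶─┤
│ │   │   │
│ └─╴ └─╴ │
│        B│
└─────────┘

Using BFS to find shortest path:
Start: (0, 0), End: (4, 4)
Path found:
(0,0) → (1,0) → (2,0) → (2,1) → (3,1) → (3,2) → (4,2) → (4,3) → (4,4)
Number of steps: 8

Solution:

┌─┬───┬───┐
│A│   │   │
│ ╵ ╷ │ ╶─┤
│↓  │ │   │
│ ╶─┼─┴─╴ │
│↳ ↓│     │
├─┐ └─┐ ╶─┤
│ │↳ ↓│   │
│ └─╴ └─╴ │
│    ↳ → B│
└─────────┘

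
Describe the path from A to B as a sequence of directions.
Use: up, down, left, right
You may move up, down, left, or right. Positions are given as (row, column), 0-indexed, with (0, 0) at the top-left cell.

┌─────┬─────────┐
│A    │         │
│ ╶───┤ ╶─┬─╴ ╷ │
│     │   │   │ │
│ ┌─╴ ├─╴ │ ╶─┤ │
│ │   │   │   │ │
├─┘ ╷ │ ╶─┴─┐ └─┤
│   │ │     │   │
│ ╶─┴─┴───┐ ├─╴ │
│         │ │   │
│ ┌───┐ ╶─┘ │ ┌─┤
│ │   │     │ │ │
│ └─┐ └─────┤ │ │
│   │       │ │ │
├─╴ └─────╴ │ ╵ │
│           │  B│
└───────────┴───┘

Finding the path and converting it to directions:
Path through cells: (0,0) → (1,0) → (1,1) → (1,2) → (2,2) → (2,1) → (3,1) → (3,0) → (4,0) → (4,1) → (4,2) → (4,3) → (5,3) → (5,4) → (5,5) → (4,5) → (3,5) → (3,4) → (3,3) → (2,3) → (2,4) → (1,4) → (1,3) → (0,3) → (0,4) → (0,5) → (0,6) → (1,6) → (1,5) → (2,5) → (2,6) → (3,6) → (3,7) → (4,7) → (4,6) → (5,6) → (6,6) → (7,6) → (7,7)
Directions: down, right, right, down, left, down, left, down, right, right, right, down, right, right, up, up, left, left, up, right, up, left, up, right, right, right, down, left, down, right, down, right, down, left, down, down, down, right

Solution:

┌─────┬─────────┐
│A    │↱ → → ↓  │
│ ╶───┤ ╶─┬─╴ ╷ │
│↳ → ↓│↑ ↰│↓ ↲│ │
│ ┌─╴ ├─╴ │ ╶─┤ │
│ │↓ ↲│↱ ↑│↳ ↓│ │
├─┘ ╷ │ ╶─┴─┐ └─┤
│↓ ↲│ │↑ ← ↰│↳ ↓│
│ ╶─┴─┴───┐ ├─╴ │
│↳ → → ↓  │↑│↓ ↲│
│ ┌───┐ ╶─┘ │ ┌─┤
│ │   │↳ → ↑│↓│ │
│ └─┐ └─────┤ │ │
│   │       │↓│ │
├─╴ └─────╴ │ ╵ │
│           │↳ B│
└───────────┴───┘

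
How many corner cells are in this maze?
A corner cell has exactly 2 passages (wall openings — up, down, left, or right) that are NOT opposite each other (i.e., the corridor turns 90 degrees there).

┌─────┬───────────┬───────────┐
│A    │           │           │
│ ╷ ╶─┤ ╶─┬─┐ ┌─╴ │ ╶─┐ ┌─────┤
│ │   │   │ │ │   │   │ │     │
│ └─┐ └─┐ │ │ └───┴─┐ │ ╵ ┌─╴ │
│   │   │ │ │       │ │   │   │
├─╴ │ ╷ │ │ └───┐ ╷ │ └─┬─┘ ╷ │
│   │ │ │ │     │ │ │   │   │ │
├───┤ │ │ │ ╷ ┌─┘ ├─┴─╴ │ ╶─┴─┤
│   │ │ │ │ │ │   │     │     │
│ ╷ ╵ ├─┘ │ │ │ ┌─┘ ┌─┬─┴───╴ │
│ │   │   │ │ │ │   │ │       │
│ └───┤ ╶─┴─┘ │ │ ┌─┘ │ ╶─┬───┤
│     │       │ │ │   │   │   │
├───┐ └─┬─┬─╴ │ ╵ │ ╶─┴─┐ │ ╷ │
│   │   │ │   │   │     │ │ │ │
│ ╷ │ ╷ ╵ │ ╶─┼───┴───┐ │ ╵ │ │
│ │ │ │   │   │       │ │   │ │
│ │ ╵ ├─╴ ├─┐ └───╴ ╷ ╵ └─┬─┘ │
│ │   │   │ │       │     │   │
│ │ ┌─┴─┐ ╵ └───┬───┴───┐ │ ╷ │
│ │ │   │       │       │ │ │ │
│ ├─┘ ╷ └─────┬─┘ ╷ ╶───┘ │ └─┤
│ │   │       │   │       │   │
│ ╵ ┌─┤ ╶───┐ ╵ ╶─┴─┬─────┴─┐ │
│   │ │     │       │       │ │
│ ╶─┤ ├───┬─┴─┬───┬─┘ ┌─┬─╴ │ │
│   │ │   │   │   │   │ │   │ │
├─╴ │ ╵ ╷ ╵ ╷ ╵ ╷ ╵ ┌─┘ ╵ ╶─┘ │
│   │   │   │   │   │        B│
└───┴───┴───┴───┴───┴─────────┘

Counting corner cells (2 non-opposite passages):
Total corners: 112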